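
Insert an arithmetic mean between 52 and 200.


AM = (52 + 200)/2 = 252/2 = 126

AM = 126


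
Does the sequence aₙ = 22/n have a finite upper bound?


a₁ = 22, a₂ = 22/2, a₃ = 22/3, ...
0 < aₙ ≤ 22 for all n ≥ 1
Lower bound: 0, Upper bound: 22
The sequence IS bounded

Bounded (0 < aₙ ≤ 22)


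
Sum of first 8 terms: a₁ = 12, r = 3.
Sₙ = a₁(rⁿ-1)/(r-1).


Sₙ = 12×(3^8 - 1)/(3 - 1)
= 12×(6561 - 1)/2
= 12×6560/2
= 39360

S_8 = 39360


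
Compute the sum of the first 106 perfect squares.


n = 106
n(n+1)(2n+1)/6 = 106×107×213/6
= 2415846/6 = 402641

Σk² = 402641


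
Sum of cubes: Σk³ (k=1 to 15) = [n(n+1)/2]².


n(n+1)/2 = 15×16/2 = 120
Σk³ = 120² = 14400

Σk³ = 14400


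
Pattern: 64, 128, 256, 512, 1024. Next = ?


Pattern: powers of 2: 2ⁿ
Terms: 64, 128, 256, 512, 1024
Next term = 2048

Next term = 2048


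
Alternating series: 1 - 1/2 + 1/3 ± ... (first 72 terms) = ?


S = 1 - 1/2 + 1/3 - 1/4 + 1/5 - 1/6 + 1/7 - 1/8 ± ...
= 0.6863
(Full series converges to +ln(2) ≈ +0.6931)

S_72 = 0.6863


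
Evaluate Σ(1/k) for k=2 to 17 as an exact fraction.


Σₖ₌2^17 1/k = 1/2 + 1/3 + 1/4 + ... + 1/17
= 29889983/12252240
≈ 2.4396

Sum = 29889983/12252240 ≈ 2.4396


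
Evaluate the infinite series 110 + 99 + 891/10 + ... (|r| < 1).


S∞ = a₁/(1-r) = 110/(1 - 9/10)
= 110/(1/10)
= 1100

S∞ = 1100


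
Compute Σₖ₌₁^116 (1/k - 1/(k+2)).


Telescoping with gap 2: two head and two tail terms survive.
= (1 + 1/2) - (1/117 + 1/118)
= 3/2 - 1/117 - 1/118 = 10237/6903

Sum = 10237/6903


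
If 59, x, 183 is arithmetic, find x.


AM = (59 + 183)/2 = 242/2 = 121

AM = 121


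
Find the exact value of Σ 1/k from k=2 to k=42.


Σₖ₌2^42 1/k = 1/2 + 1/3 + 1/4 + ... + 1/42
= 9464375460249419/2844937529085600
≈ 3.3267

Sum = 9464375460249419/2844937529085600 ≈ 3.3267


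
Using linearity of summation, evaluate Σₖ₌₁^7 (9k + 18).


Σ(9k+18) = 9·Σk + 18·n
= 9·28 + 18·7
= 252 + 126 = 378

Σ = 378


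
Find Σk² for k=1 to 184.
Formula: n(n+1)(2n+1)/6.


n = 184
n(n+1)(2n+1)/6 = 184×185×369/6
= 12560760/6 = 2093460

Σk² = 2093460


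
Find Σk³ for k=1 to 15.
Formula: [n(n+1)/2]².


n(n+1)/2 = 15×16/2 = 120
Σk³ = 120² = 14400

Σk³ = 14400


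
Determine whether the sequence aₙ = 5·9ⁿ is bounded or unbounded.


aₙ = 5·9ⁿ → as n→∞, aₙ→∞ (since base 9 > 1)
No finite upper bound exists
The sequence is UNBOUNDED

Unbounded (aₙ → ∞ as n → ∞)


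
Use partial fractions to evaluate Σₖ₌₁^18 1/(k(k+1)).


1/(k(k+1)) = 1/k - 1/(k+1) (partial fractions)
Telescoping: Σ = 1 - 1/19 = 18/19

Sum = 18/19


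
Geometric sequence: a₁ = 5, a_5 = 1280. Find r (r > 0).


r^(n-1) = aₙ/a₁
r^4 = 1280/5 = 256
r = 256^(1/4)
= ±4; taking r > 0 gives r = 4

r = 4


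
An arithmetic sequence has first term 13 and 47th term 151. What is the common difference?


d = (aₙ - a₁)/(n-1)
= (151 - 13)/(47-1)
= 138/46 = 3

d = 3


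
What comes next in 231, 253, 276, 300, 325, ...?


Pattern: triangular numbers: n(n+1)/2
Terms: 231, 253, 276, 300, 325
Next term = 351

Next term = 351


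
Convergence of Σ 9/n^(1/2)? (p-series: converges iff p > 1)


p-series test: Σ c/n^p converges if p > 1, diverges if p ≤ 1 (constant c > 0 doesn't affect convergence).
p = 1/2
1/2 ≤ 1 → DIVERGES

Diverges (p = 1/2 ≤ 1)


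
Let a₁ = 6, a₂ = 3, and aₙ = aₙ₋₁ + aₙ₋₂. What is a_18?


Computing iteratively: 6, 3, 9, 12, 21, 33, 54, 87, 141, 228, 369, 597, ...
a_18 = 10713

a_18 = 10713


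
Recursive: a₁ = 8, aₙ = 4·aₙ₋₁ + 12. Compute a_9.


Computing step by step:
a_1 = 8
a_2 = 44
a_3 = 188
a_4 = 764
a_5 = 3068
a_6 = 12284
a_7 = 49148
a_8 = 196604
a_9 = 786428


a_9 = 786428


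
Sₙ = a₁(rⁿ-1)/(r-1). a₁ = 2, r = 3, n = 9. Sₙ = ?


Sₙ = 2×(3^9 - 1)/(3 - 1)
= 2×(19683 - 1)/2
= 2×19682/2
= 19682

S_9 = 19682


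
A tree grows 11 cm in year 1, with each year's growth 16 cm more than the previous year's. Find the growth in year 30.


aₙ = a₁ + (n-1)d
= 11 + (30-1)×16
= 11 + 464
= 475

a_30 = 475


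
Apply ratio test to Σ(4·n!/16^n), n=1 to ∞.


aₙ = 4·n!/16^n
a_{n+1}/aₙ = (n+1)!/16^(n+1) × 16^n/n!  (constant 4 cancels)
= (n+1)/16
L = lim(n→∞) (n+1)/16 = ∞
L > 1 → series DIVERGES

Diverges (ratio test: L = ∞ > 1)


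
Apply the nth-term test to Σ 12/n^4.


lim(n→∞) 12/n^4 = 0
lim aₙ = 0 → nth-term test is INCONCLUSIVE
(Need other tests; this is actually a convergent p-series with p=4 > 1)

Inconclusive (lim aₙ = 0; need another test)


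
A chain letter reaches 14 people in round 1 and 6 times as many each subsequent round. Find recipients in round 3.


aₙ = a₁·r^(n-1)
= 14×6^2
= 14×36
= 504

a_3 = 504


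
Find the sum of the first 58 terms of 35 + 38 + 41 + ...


aₙ = 35 + (58-1)×3 = 206
Sₙ = n(a₁+aₙ)/2 = 58×(35+206)/2
= 58×241/2 = 6989

S_58 = 6989


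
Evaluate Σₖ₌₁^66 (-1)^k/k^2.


S = -1 + 1/4 - 1/9 + 1/16 - 1/25 + 1/36 - 1/49 + 1/64 ± ...
= -0.8224
(Full series converges to -π²/12 ≈ -0.8225)

S_66 = -0.8224


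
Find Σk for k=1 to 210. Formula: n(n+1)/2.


n(n+1)/2 = 210×211/2 = 44310/2 = 22155

Σk = 22155


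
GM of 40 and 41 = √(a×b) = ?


GM = √(40×41) = √1640 = 40.4969

GM = 40.4969


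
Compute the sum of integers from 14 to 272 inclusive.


Σₖ₌14^272 k = Σₖ₌₁^272 k − Σₖ₌₁^13 k
= 272·273/2 − 13·14/2
= 37128 − 91 = 37037

Σk = 37037


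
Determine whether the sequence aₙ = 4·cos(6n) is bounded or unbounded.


For all n, -1 ≤ cos(6n) ≤ 1, so -4 ≤ 4·cos(6n) ≤ 4
Lower bound: -4, Upper bound: 4
The sequence IS bounded

Bounded (-4 ≤ aₙ ≤ 4)


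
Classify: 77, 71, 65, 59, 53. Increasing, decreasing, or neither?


Differences: -6, -6, -6, -6
All differences < 0 → strictly DECREASING

Monotonically decreasing


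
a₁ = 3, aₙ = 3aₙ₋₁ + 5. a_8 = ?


Computing step by step:
a_1 = 3
a_2 = 14
a_3 = 47
a_4 = 146
a_5 = 443
a_6 = 1334
a_7 = 4007
a_8 = 12026


a_8 = 12026


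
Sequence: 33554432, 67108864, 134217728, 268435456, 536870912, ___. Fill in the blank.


Pattern: powers of 2: 2ⁿ
Terms: 33554432, 67108864, 134217728, 268435456, 536870912
Next term = 1073741824

Next term = 1073741824


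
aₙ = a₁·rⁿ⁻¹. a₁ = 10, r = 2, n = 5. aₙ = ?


aₙ = a₁·r^(n-1)
= 10×2^4
= 10×16
= 160

a_5 = 160


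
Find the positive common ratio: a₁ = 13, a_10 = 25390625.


r^(n-1) = aₙ/a₁
r^9 = 25390625/13 = 1953125
r = 1953125^(1/9)
= 5

r = 5


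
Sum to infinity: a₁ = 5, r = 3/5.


S∞ = a₁/(1-r) = 5/(1 - 3/5)
= 5/(2/5)
= 25/2

S∞ = 25/2


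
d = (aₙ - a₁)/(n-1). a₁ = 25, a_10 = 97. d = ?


d = (aₙ - a₁)/(n-1)
= (97 - 25)/(10-1)
= 72/9 = 8

d = 8


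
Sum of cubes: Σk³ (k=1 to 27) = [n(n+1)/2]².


n(n+1)/2 = 27×28/2 = 378
Σk³ = 378² = 142884

Σk³ = 142884


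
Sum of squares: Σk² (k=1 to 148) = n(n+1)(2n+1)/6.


n = 148
n(n+1)(2n+1)/6 = 148×149×297/6
= 6549444/6 = 1091574

Σk² = 1091574


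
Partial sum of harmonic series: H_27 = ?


H_27 = 1/1 + 1/2 + 1/3 + ... + 1/27
= 312536252003/80313433200
≈ 3.8915

H_27 = 312536252003/80313433200 ≈ 3.8915


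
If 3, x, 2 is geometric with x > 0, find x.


GM = √(3×2) = √6 = 2.4495

GM = 2.4495


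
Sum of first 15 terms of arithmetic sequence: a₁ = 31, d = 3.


aₙ = 31 + (15-1)×3 = 73
Sₙ = n(a₁+aₙ)/2 = 15×(31+73)/2
= 15×104/2 = 780

S_15 = 780


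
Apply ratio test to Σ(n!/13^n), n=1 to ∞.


aₙ = n!/13^n
a_{n+1}/aₙ = (n+1)!/13^(n+1) × 13^n/n!
= (n+1)/13
L = lim(n→∞) (n+1)/13 = ∞
L > 1 → series DIVERGES

Diverges (ratio test: L = ∞ > 1)


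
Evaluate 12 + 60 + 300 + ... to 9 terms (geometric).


Sₙ = 12×(5^9 - 1)/(5 - 1)
= 12×(1953125 - 1)/4
= 12×1953124/4
= 5859372

S_9 = 5859372


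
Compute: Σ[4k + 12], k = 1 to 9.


Σ(4k+12) = 4·Σk + 12·n
= 4·45 + 12·9
= 180 + 108 = 288

Σ = 288


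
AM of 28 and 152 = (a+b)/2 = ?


AM = (28 + 152)/2 = 180/2 = 90

AM = 90


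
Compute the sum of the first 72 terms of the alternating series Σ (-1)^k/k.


S = -1 + 1/2 - 1/3 + 1/4 - 1/5 + 1/6 - 1/7 + 1/8 ± ...
= -0.6863
(Full series converges to -ln(2) ≈ -0.6931)

S_72 = -0.6863


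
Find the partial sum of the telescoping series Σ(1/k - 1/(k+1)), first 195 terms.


Telescoping: adjacent terms cancel.
= 1/1 - 1/196
= 1 - 1/196 = 195/196

Sum = 195/196


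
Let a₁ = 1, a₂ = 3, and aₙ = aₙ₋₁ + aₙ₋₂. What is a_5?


Computing iteratively: 1, 3, 4, 7, 11
a_5 = 11

a_5 = 11


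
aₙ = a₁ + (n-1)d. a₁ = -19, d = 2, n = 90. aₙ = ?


aₙ = a₁ + (n-1)d
= -19 + (90-1)×2
= -19 + 178
= 159

a_90 = 159


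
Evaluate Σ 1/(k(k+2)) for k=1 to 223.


1/(k(k+2)) = (1/2)·(1/k - 1/(k+2)) (partial fractions)
Telescoping: Σ = (1/2)·(1 + 1/2 - 1/224 - 1/225) = 75151/100800

Sum = 75151/100800


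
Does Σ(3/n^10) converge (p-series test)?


p-series test: Σ c/n^p converges if p > 1, diverges if p ≤ 1 (constant c > 0 doesn't affect convergence).
p = 10
10 > 1 → CONVERGES

Converges (p = 10 > 1)


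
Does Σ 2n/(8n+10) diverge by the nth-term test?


lim(n→∞) 2n/(8n+10) = 2/8 = 1/4  (divide numerator and denominator by n)
lim aₙ = 1/4 ≠ 0 → series DIVERGES

Diverges (lim aₙ = 1/4 ≠ 0)


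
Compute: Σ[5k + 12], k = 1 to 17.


Σ(5k+12) = 5·Σk + 12·n
= 5·153 + 12·17
= 765 + 204 = 969

Σ = 969


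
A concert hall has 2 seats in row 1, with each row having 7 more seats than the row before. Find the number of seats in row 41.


aₙ = a₁ + (n-1)d
= 2 + (41-1)×7
= 2 + 280
= 282

a_41 = 282


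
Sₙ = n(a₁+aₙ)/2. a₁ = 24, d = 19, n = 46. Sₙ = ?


aₙ = 24 + (46-1)×19 = 879
Sₙ = n(a₁+aₙ)/2 = 46×(24+879)/2
= 46×903/2 = 20769

S_46 = 20769


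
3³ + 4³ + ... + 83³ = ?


Σₖ₌3^83 k³ = [83·84/2]² − [2·3/2]²
= 12152196 − 9 = 12152187

Σk³ = 12152187


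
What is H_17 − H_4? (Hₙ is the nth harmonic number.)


Σₖ₌5^17 1/k = 1/5 + 1/6 + 1/7 + ... + 1/17
= 16616723/12252240
≈ 1.3562

Sum = 16616723/12252240 ≈ 1.3562


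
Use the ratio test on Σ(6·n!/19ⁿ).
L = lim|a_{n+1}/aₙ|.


aₙ = 6·n!/19^n
a_{n+1}/aₙ = (n+1)!/19^(n+1) × 19^n/n!  (constant 6 cancels)
= (n+1)/19
L = lim(n→∞) (n+1)/19 = ∞
L > 1 → series DIVERGES

Diverges (ratio test: L = ∞ > 1)


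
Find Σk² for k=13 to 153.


Σₖ₌13^153 k² = Σₖ₌₁^153 k² − Σₖ₌₁^12 k²
= 153·154·307/6 − 12·13·25/6
= 1205589 − 650 = 1204939

Σk² = 1204939


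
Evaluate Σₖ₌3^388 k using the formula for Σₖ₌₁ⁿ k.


Σₖ₌3^388 k = Σₖ₌₁^388 k − Σₖ₌₁^2 k
= 388·389/2 − 2·3/2
= 75466 − 3 = 75463

Σk = 75463


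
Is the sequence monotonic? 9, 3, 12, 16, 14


Differences: -6, 9, 4, -2
Difference at position 2 is +9 (> 0) but position 1 is -6 (< 0) — sequence both rises and falls
→ NOT monotonic

Not monotonic


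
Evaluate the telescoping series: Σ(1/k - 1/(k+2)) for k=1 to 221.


Telescoping with gap 2: two head and two tail terms survive.
= (1 + 1/2) - (1/222 + 1/223)
= 3/2 - 1/222 - 1/223 = 36907/24753

Sum = 36907/24753


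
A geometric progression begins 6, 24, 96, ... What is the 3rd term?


aₙ = a₁·r^(n-1)
= 6×4^2
= 6×16
= 96

a_3 = 96


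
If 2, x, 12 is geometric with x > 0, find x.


GM = √(2×12) = √24 = 4.899

GM = 4.899


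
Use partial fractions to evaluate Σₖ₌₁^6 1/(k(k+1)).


1/(k(k+1)) = 1/k - 1/(k+1) (partial fractions)
Telescoping: Σ = 1 - 1/7 = 6/7

Sum = 6/7


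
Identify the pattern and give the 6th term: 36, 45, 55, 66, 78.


Pattern: triangular numbers: n(n+1)/2
Terms: 36, 45, 55, 66, 78
Next term = 91

Next term = 91


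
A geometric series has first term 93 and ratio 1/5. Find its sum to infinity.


S∞ = a₁/(1-r) = 93/(1 - 1/5)
= 93/(4/5)
= 465/4

S∞ = 465/4


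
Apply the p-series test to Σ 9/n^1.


p-series test: Σ c/n^p converges if p > 1, diverges if p ≤ 1 (constant c > 0 doesn't affect convergence).
p = 1
1 ≤ 1 → DIVERGES

Diverges (p = 1 ≤ 1)


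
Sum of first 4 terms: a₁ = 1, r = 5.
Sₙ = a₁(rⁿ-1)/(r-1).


Sₙ = 1×(5^4 - 1)/(5 - 1)
= 1×(625 - 1)/4
= 1×624/4
= 156

S_4 = 156


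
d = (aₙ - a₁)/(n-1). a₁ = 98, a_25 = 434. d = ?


d = (aₙ - a₁)/(n-1)
= (434 - 98)/(25-1)
= 336/24 = 14

d = 14


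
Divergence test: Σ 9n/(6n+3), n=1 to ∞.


lim(n→∞) 9n/(6n+3) = 9/6 = 3/2  (divide numerator and denominator by n)
lim aₙ = 3/2 ≠ 0 → series DIVERGES

Diverges (lim aₙ = 3/2 ≠ 0)


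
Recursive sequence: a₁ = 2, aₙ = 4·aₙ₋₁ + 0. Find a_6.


Computing step by step:
a_1 = 2
a_2 = 8
a_3 = 32
a_4 = 128
a_5 = 512
a_6 = 2048


a_6 = 2048


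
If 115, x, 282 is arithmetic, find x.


AM = (115 + 282)/2 = 397/2 = 198.5

AM = 198.5


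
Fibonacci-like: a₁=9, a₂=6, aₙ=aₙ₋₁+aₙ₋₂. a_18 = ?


Computing iteratively: 9, 6, 15, 21, 36, 57, 93, 150, 243, 393, 636, 1029, ...
a_18 = 18465

a_18 = 18465


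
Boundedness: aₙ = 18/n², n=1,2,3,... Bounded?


a₁ = 18, a₂ = 18/4, a₃ = 18/9, ...
0 < aₙ ≤ 18 for all n ≥ 1
The sequence IS bounded

Bounded (0 < aₙ ≤ 18)


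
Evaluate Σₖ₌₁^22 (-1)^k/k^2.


S = -1 + 1/4 - 1/9 + 1/16 - 1/25 + 1/36 - 1/49 + 1/64 ± ...
= -0.8215
(Full series converges to -π²/12 ≈ -0.8225)

S_22 = -0.8215


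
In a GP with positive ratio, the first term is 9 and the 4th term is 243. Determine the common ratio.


r^(n-1) = aₙ/a₁
r^3 = 243/9 = 27
r = 27^(1/3)
= 3

r = 3


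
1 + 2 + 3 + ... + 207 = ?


n(n+1)/2 = 207×208/2 = 43056/2 = 21528

Σk = 21528


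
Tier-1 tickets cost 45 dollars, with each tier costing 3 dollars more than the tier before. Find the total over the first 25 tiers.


aₙ = 45 + (25-1)×3 = 117
Sₙ = n(a₁+aₙ)/2 = 25×(45+117)/2
= 25×162/2 = 2025

S_25 = 2025


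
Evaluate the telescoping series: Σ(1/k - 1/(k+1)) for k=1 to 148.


Telescoping: adjacent terms cancel.
= 1/1 - 1/149
= 1 - 1/149 = 148/149

Sum = 148/149


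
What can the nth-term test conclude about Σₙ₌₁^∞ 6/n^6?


lim(n→∞) 6/n^6 = 0
lim aₙ = 0 → nth-term test is INCONCLUSIVE
(Need other tests; this is actually a convergent p-series with p=6 > 1)

Inconclusive (lim aₙ = 0; need another test)


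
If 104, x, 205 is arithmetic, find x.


AM = (104 + 205)/2 = 309/2 = 154.5

AM = 154.5


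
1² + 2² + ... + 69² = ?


n = 69
n(n+1)(2n+1)/6 = 69×70×139/6
= 671370/6 = 111895

Σk² = 111895


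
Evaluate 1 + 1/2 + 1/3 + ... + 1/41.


H_41 = 1/1 + 1/2 + 1/3 + ... + 1/41
= 85691034670497533/19914562703599200
≈ 4.3029

H_41 = 85691034670497533/19914562703599200 ≈ 4.3029


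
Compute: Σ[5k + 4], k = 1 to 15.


Σ(5k+4) = 5·Σk + 4·n
= 5·120 + 4·15
= 600 + 60 = 660

Σ = 660


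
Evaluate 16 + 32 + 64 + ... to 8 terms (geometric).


Sₙ = 16×(2^8 - 1)/(2 - 1)
= 16×(256 - 1)/1
= 16×255/1
= 4080

S_8 = 4080


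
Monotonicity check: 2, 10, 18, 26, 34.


Differences: 8, 8, 8, 8
All differences > 0 → strictly INCREASING

Monotonically increasing


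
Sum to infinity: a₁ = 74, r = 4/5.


S∞ = a₁/(1-r) = 74/(1 - 4/5)
= 74/(1/5)
= 370

S∞ = 370


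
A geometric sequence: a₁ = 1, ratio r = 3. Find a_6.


aₙ = a₁·r^(n-1)
= 1×3^5
= 1×243
= 243

a_6 = 243


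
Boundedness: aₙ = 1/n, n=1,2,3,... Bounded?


a₁ = 1, a₂ = 1/2, a₃ = 1/3, ...
0 < aₙ ≤ 1 for all n ≥ 1
Lower bound: 0, Upper bound: 1
The sequence IS bounded

Bounded (0 < aₙ ≤ 1)


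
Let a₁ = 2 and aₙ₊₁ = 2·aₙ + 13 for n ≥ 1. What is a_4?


Computing step by step:
a_1 = 2
a_2 = 17
a_3 = 47
a_4 = 107


a_4 = 107


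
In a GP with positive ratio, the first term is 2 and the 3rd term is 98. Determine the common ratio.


r^(n-1) = aₙ/a₁
r^2 = 98/2 = 49
r = 49^(1/2)
= ±7; taking r > 0 gives r = 7

r = 7


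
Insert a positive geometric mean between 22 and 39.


GM = √(22×39) = √858 = 29.2916

GM = 29.2916


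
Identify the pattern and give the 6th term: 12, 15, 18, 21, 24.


Pattern: arithmetic (d=3)
Terms: 12, 15, 18, 21, 24
Next term = 27

Next term = 27


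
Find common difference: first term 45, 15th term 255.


d = (aₙ - a₁)/(n-1)
= (255 - 45)/(15-1)
= 210/14 = 15

d = 15


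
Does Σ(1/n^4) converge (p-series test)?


p-series test: Σ c/n^p converges if p > 1, diverges if p ≤ 1 (constant c > 0 doesn't affect convergence).
p = 4
4 > 1 → CONVERGES

Converges (p = 4 > 1)


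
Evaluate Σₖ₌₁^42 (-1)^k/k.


S = -1 + 1/2 - 1/3 + 1/4 - 1/5 + 1/6 - 1/7 + 1/8 ± ...
= -0.6814
(Full series converges to -ln(2) ≈ -0.6931)

S_42 = -0.6814


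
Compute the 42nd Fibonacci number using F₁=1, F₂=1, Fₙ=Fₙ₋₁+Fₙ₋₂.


Fibonacci sequence: 1, 1, 2, 3, 5, 8, 13, 21, 34, 55, 89, ...
F(42) = 267914296

F(42) = 267914296


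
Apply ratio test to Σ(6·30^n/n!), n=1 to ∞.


aₙ = 6·30^n/n!
a_{n+1}/aₙ = 30^(n+1)/(n+1)! × n!/30^n  (constant 6 cancels)
= 30/(n+1)
L = lim(n→∞) 30/(n+1) = 0
L < 1 → series CONVERGES

Converges (ratio test: L = 0 < 1)


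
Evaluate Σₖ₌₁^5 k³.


n(n+1)/2 = 5×6/2 = 15
Σk³ = 15² = 225

Σk³ = 225


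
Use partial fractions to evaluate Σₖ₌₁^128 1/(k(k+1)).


1/(k(k+1)) = 1/k - 1/(k+1) (partial fractions)
Telescoping: Σ = 1 - 1/129 = 128/129

Sum = 128/129


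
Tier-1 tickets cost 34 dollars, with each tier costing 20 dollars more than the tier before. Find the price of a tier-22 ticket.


aₙ = a₁ + (n-1)d
= 34 + (22-1)×20
= 34 + 420
= 454

a_22 = 454


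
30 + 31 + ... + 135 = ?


Σₖ₌30^135 k = Σₖ₌₁^135 k − Σₖ₌₁^29 k
= 135·136/2 − 29·30/2
= 9180 − 435 = 8745

Σk = 8745


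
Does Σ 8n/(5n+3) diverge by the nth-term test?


lim(n→∞) 8n/(5n+3) = 8/5 = 8/5  (divide numerator and denominator by n)
lim aₙ = 8/5 ≠ 0 → series DIVERGES

Diverges (lim aₙ = 8/5 ≠ 0)


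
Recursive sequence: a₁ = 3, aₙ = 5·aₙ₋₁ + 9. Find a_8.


Computing step by step:
a_1 = 3
a_2 = 24
a_3 = 129
a_4 = 654
a_5 = 3279
a_6 = 16404
a_7 = 82029
a_8 = 410154


a_8 = 410154


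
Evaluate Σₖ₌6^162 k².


Σₖ₌6^162 k² = Σₖ₌₁^162 k² − Σₖ₌₁^5 k²
= 162·163·325/6 − 5·6·11/6
= 1430325 − 55 = 1430270

Σk² = 1430270


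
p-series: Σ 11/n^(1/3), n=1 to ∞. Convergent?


p-series test: Σ c/n^p converges if p > 1, diverges if p ≤ 1 (constant c > 0 doesn't affect convergence).
p = 1/3
1/3 ≤ 1 → DIVERGES

Diverges (p = 1/3 ≤ 1)


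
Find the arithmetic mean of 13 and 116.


AM = (13 + 116)/2 = 129/2 = 64.5

AM = 64.5


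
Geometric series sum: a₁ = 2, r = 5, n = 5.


Sₙ = 2×(5^5 - 1)/(5 - 1)
= 2×(3125 - 1)/4
= 2×3124/4
= 1562

S_5 = 1562


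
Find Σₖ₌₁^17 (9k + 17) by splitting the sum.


Σ(9k+17) = 9·Σk + 17·n
= 9·153 + 17·17
= 1377 + 289 = 1666

Σ = 1666


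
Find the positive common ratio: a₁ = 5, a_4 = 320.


r^(n-1) = aₙ/a₁
r^3 = 320/5 = 64
r = 64^(1/3)
= 4

r = 4


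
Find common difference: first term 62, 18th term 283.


d = (aₙ - a₁)/(n-1)
= (283 - 62)/(18-1)
= 221/17 = 13

d = 13


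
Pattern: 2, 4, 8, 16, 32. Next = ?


Pattern: geometric (r=2)
Terms: 2, 4, 8, 16, 32
Next term = 64

Next term = 64


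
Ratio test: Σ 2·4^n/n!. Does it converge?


aₙ = 2·4^n/n!
a_{n+1}/aₙ = 4^(n+1)/(n+1)! × n!/4^n  (constant 2 cancels)
= 4/(n+1)
L = lim(n→∞) 4/(n+1) = 0
L < 1 → series CONVERGES

Converges (ratio test: L = 0 < 1)


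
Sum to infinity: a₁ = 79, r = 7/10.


S∞ = a₁/(1-r) = 79/(1 - 7/10)
= 79/(3/10)
= 790/3

S∞ = 790/3


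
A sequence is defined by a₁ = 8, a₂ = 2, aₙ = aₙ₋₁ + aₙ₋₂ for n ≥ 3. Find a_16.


Computing iteratively: 8, 2, 10, 12, 22, 34, 56, 90, 146, 236, 382, 618, ...
a_16 = 4236

a_16 = 4236


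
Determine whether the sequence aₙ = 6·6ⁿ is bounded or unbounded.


aₙ = 6·6ⁿ → as n→∞, aₙ→∞ (since base 6 > 1)
No finite upper bound exists
The sequence is UNBOUNDED

Unbounded (aₙ → ∞ as n → ∞)


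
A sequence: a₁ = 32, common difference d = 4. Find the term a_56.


aₙ = a₁ + (n-1)d
= 32 + (56-1)×4
= 32 + 220
= 252

a_56 = 252


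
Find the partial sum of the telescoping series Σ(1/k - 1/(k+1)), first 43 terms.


Telescoping: adjacent terms cancel.
= 1/1 - 1/44
= 1 - 1/44 = 43/44

Sum = 43/44


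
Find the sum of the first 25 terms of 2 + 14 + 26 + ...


aₙ = 2 + (25-1)×12 = 290
Sₙ = n(a₁+aₙ)/2 = 25×(2+290)/2
= 25×292/2 = 3650

S_25 = 3650


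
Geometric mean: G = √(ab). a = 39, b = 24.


GM = √(39×24) = √936 = 30.5941

GM = 30.5941


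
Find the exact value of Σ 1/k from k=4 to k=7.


Σₖ₌4^7 1/k = 1/4 + 1/5 + 1/6 + 1/7
= 319/420
≈ 0.7595

Sum = 319/420 ≈ 0.7595


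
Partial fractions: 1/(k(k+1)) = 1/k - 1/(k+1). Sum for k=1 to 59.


1/(k(k+1)) = 1/k - 1/(k+1) (partial fractions)
Telescoping: Σ = 1 - 1/60 = 59/60

Sum = 59/60


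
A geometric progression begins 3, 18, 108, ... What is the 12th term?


aₙ = a₁·r^(n-1)
= 3×6^11
= 3×362797056
= 1088391168

a_12 = 1088391168


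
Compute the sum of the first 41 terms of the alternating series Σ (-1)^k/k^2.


S = -1 + 1/4 - 1/9 + 1/16 - 1/25 + 1/36 - 1/49 + 1/64 ± ...
= -0.8228
(Full series converges to -π²/12 ≈ -0.8225)

S_41 = -0.8228


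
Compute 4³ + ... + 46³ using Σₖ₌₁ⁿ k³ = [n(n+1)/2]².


Σₖ₌4^46 k³ = [46·47/2]² − [3·4/2]²
= 1168561 − 36 = 1168525

Σk³ = 1168525


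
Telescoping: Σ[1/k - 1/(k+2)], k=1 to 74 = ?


Telescoping with gap 2: two head and two tail terms survive.
= (1 + 1/2) - (1/75 + 1/76)
= 3/2 - 1/75 - 1/76 = 8399/5700

Sum = 8399/5700


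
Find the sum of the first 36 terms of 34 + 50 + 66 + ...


aₙ = 34 + (36-1)×16 = 594
Sₙ = n(a₁+aₙ)/2 = 36×(34+594)/2
= 36×628/2 = 11304

S_36 = 11304


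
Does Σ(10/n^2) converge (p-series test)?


p-series test: Σ c/n^p converges if p > 1, diverges if p ≤ 1 (constant c > 0 doesn't affect convergence).
p = 2
2 > 1 → CONVERGES

Converges (p = 2 > 1)


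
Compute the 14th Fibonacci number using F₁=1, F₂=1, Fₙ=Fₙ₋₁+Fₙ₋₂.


Fibonacci sequence: 1, 1, 2, 3, 5, 8, 13, 21, 34, 55, 89, ...
F(14) = 377

F(14) = 377


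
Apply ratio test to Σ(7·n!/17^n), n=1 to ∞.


aₙ = 7·n!/17^n
a_{n+1}/aₙ = (n+1)!/17^(n+1) × 17^n/n!  (constant 7 cancels)
= (n+1)/17
L = lim(n→∞) (n+1)/17 = ∞
L > 1 → series DIVERGES

Diverges (ratio test: L = ∞ > 1)


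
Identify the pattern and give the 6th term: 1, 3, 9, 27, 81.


Pattern: geometric (r=3)
Terms: 1, 3, 9, 27, 81
Next term = 243

Next term = 243


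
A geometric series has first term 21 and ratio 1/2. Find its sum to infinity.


S∞ = a₁/(1-r) = 21/(1 - 1/2)
= 21/(1/2)
= 42

S∞ = 42


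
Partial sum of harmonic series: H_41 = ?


H_41 = 1/1 + 1/2 + 1/3 + ... + 1/41
= 85691034670497533/19914562703599200
≈ 4.3029

H_41 = 85691034670497533/19914562703599200 ≈ 4.3029


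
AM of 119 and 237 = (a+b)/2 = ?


AM = (119 + 237)/2 = 356/2 = 178

AM = 178


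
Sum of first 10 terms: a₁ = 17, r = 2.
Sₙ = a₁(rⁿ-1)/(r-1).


Sₙ = 17×(2^10 - 1)/(2 - 1)
= 17×(1024 - 1)/1
= 17×1023/1
= 17391

S_10 = 17391


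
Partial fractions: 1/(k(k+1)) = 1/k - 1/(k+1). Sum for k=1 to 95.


1/(k(k+1)) = 1/k - 1/(k+1) (partial fractions)
Telescoping: Σ = 1 - 1/96 = 95/96

Sum = 95/96


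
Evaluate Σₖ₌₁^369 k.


n(n+1)/2 = 369×370/2 = 136530/2 = 68265

Σk = 68265


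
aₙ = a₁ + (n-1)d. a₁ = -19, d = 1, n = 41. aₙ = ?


aₙ = a₁ + (n-1)d
= -19 + (41-1)×1
= -19 + 40
= 21

a_41 = 21


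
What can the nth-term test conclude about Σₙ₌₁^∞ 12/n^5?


lim(n→∞) 12/n^5 = 0
lim aₙ = 0 → nth-term test is INCONCLUSIVE
(Need other tests; this is actually a convergent p-series with p=5 > 1)

Inconclusive (lim aₙ = 0; need another test)


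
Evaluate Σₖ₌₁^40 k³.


n(n+1)/2 = 40×41/2 = 820
Σk³ = 820² = 672400

Σk³ = 672400


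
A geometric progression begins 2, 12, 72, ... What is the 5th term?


aₙ = a₁·r^(n-1)
= 2×6^4
= 2×1296
= 2592

a_5 = 2592


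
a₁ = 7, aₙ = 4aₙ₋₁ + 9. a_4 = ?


Computing step by step:
a_1 = 7
a_2 = 37
a_3 = 157
a_4 = 637


a_4 = 637


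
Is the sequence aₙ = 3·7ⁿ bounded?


aₙ = 3·7ⁿ → as n→∞, aₙ→∞ (since base 7 > 1)
No finite upper bound exists
The sequence is UNBOUNDED

Unbounded (aₙ → ∞ as n → ∞)


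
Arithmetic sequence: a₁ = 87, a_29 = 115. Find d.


d = (aₙ - a₁)/(n-1)
= (115 - 87)/(29-1)
= 28/28 = 1

d = 1


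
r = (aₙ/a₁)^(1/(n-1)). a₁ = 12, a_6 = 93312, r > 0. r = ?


r^(n-1) = aₙ/a₁
r^5 = 93312/12 = 7776
r = 7776^(1/5)
= 6

r = 6


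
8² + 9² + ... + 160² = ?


Σₖ₌8^160 k² = Σₖ₌₁^160 k² − Σₖ₌₁^7 k²
= 160·161·321/6 − 7·8·15/6
= 1378160 − 140 = 1378020

Σk² = 1378020


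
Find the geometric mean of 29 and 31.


GM = √(29×31) = √899 = 29.9833

GM = 29.9833


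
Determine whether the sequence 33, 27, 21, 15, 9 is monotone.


Differences: -6, -6, -6, -6
All differences < 0 → strictly DECREASING

Monotonically decreasing


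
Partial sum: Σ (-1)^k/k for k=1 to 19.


S = -1 + 1/2 - 1/3 + 1/4 - 1/5 + 1/6 - 1/7 + 1/8 ± ...
= -0.7188
(Full series converges to -ln(2) ≈ -0.6931)

S_19 = -0.7188


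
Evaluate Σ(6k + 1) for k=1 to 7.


Σ(6k+1) = 6·Σk + 1·n
= 6·28 + 1·7
= 168 + 7 = 175

Σ = 175


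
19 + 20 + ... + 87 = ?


Σₖ₌19^87 k = Σₖ₌₁^87 k − Σₖ₌₁^18 k
= 87·88/2 − 18·19/2
= 3828 − 171 = 3657

Σk = 3657


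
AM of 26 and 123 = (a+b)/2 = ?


AM = (26 + 123)/2 = 149/2 = 74.5

AM = 74.5


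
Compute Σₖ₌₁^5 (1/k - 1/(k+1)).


Telescoping: adjacent terms cancel.
= 1/1 - 1/6
= 1 - 1/6 = 5/6

Sum = 5/6


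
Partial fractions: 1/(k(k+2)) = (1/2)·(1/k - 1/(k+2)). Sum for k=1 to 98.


1/(k(k+2)) = (1/2)·(1/k - 1/(k+2)) (partial fractions)
Telescoping: Σ = (1/2)·(1 + 1/2 - 1/99 - 1/100) = 14651/19800

Sum = 14651/19800


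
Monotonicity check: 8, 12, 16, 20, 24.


Differences: 4, 4, 4, 4
All differences > 0 → strictly INCREASING

Monotonically increasing


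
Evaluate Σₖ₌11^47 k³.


Σₖ₌11^47 k³ = [47·48/2]² − [10·11/2]²
= 1272384 − 3025 = 1269359

Σk³ = 1269359


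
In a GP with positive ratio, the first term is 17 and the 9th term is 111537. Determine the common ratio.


r^(n-1) = aₙ/a₁
r^8 = 111537/17 = 6561
r = 6561^(1/8)
= ±3; taking r > 0 gives r = 3

r = 3


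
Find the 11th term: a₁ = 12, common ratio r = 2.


aₙ = a₁·r^(n-1)
= 12×2^10
= 12×1024
= 12288

a_11 = 12288


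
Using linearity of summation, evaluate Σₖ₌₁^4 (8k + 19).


Σ(8k+19) = 8·Σk + 19·n
= 8·10 + 19·4
= 80 + 76 = 156

Σ = 156


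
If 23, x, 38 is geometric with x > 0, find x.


GM = √(23×38) = √874 = 29.5635

GM = 29.5635


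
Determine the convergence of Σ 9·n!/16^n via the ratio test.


aₙ = 9·n!/16^n
a_{n+1}/aₙ = (n+1)!/16^(n+1) × 16^n/n!  (constant 9 cancels)
= (n+1)/16
L = lim(n→∞) (n+1)/16 = ∞
L > 1 → series DIVERGES

Diverges (ratio test: L = ∞ > 1)


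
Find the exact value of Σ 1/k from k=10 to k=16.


Σₖ₌10^16 1/k = 1/10 + 1/11 + 1/12 + 1/13 + 1/14 + 1/15 + 1/16
= 8837/16016
≈ 0.5518

Sum = 8837/16016 ≈ 0.5518


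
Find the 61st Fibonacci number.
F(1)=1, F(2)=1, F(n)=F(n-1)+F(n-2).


Fibonacci sequence: 1, 1, 2, 3, 5, 8, 13, 21, 34, 55, 89, ...
F(61) = 2504730781961

F(61) = 2504730781961


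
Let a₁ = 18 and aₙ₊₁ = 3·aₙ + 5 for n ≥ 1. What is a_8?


Computing step by step:
a_1 = 18
a_2 = 59
a_3 = 182
a_4 = 551
a_5 = 1658
a_6 = 4979
a_7 = 14942
a_8 = 44831


a_8 = 44831


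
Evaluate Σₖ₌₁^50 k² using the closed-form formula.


n = 50
n(n+1)(2n+1)/6 = 50×51×101/6
= 257550/6 = 42925

Σk² = 42925


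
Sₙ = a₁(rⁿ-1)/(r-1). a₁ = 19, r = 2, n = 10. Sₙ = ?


Sₙ = 19×(2^10 - 1)/(2 - 1)
= 19×(1024 - 1)/1
= 19×1023/1
= 19437

S_10 = 19437


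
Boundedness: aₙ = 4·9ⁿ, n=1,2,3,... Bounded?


aₙ = 4·9ⁿ → as n→∞, aₙ→∞ (since base 9 > 1)
No finite upper bound exists
The sequence is UNBOUNDED

Unbounded (aₙ → ∞ as n → ∞)


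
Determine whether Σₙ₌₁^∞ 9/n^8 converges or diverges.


p-series test: Σ c/n^p converges if p > 1, diverges if p ≤ 1 (constant c > 0 doesn't affect convergence).
p = 8
8 > 1 → CONVERGES

Converges (p = 8 > 1)


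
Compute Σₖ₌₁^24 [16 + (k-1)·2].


aₙ = 16 + (24-1)×2 = 62
Sₙ = n(a₁+aₙ)/2 = 24×(16+62)/2
= 24×78/2 = 936

S_24 = 936


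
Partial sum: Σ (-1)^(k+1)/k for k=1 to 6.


S = 1 - 1/2 + 1/3 - 1/4 + 1/5 - 1/6
= 0.6167
(Full series converges to +ln(2) ≈ +0.6931)

S_6 = 0.6167


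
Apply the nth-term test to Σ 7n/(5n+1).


lim(n→∞) 7n/(5n+1) = 7/5 = 7/5  (divide numerator and denominator by n)
lim aₙ = 7/5 ≠ 0 → series DIVERGES

Diverges (lim aₙ = 7/5 ≠ 0)


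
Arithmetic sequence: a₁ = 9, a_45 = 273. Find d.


d = (aₙ - a₁)/(n-1)
= (273 - 9)/(45-1)
= 264/44 = 6

d = 6


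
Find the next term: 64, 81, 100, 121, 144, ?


Pattern: perfect squares: n²
Terms: 64, 81, 100, 121, 144
Next term = 169

Next term = 169


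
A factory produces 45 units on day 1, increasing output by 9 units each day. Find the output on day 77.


aₙ = a₁ + (n-1)d
= 45 + (77-1)×9
= 45 + 684
= 729

a_77 = 729


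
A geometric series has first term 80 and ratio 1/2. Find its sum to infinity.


S∞ = a₁/(1-r) = 80/(1 - 1/2)
= 80/(1/2)
= 160

S∞ = 160


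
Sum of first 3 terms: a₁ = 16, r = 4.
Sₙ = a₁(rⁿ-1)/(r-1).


Sₙ = 16×(4^3 - 1)/(4 - 1)
= 16×(64 - 1)/3
= 16×63/3
= 336

S_3 = 336


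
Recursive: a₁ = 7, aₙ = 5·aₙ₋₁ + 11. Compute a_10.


Computing step by step:
a_1 = 7
a_2 = 46
a_3 = 241
a_4 = 1216
a_5 = 6091
a_6 = 30466
a_7 = 152341
a_8 = 761716
a_9 = 3808591
a_10 = 19042966


a_10 = 19042966


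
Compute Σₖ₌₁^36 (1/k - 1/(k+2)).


Telescoping with gap 2: two head and two tail terms survive.
= (1 + 1/2) - (1/37 + 1/38)
= 3/2 - 1/37 - 1/38 = 1017/703

Sum = 1017/703


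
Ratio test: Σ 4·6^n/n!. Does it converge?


aₙ = 4·6^n/n!
a_{n+1}/aₙ = 6^(n+1)/(n+1)! × n!/6^n  (constant 4 cancels)
= 6/(n+1)
L = lim(n→∞) 6/(n+1) = 0
L < 1 → series CONVERGES

Converges (ratio test: L = 0 < 1)


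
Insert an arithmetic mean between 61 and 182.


AM = (61 + 182)/2 = 243/2 = 121.5

AM = 121.5


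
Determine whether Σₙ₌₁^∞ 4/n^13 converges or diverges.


p-series test: Σ c/n^p converges if p > 1, diverges if p ≤ 1 (constant c > 0 doesn't affect convergence).
p = 13
13 > 1 → CONVERGES

Converges (p = 13 > 1)


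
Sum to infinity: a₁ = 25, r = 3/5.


S∞ = a₁/(1-r) = 25/(1 - 3/5)
= 25/(2/5)
= 125/2

S∞ = 125/2


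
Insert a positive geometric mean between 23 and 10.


GM = √(23×10) = √230 = 15.1658

GM = 15.1658


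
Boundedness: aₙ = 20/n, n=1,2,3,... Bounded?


a₁ = 20, a₂ = 20/2, a₃ = 20/3, ...
0 < aₙ ≤ 20 for all n ≥ 1
Lower bound: 0, Upper bound: 20
The sequence IS bounded

Bounded (0 < aₙ ≤ 20)


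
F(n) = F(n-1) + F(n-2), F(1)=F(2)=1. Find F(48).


Fibonacci sequence: 1, 1, 2, 3, 5, 8, 13, 21, 34, 55, 89, ...
F(48) = 4807526976

F(48) = 4807526976


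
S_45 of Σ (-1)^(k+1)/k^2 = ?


S = 1 - 1/4 + 1/9 - 1/16 + 1/25 - 1/36 + 1/49 - 1/64 ± ...
= 0.8227
(Full series converges to +π²/12 ≈ +0.8225)

S_45 = 0.8227


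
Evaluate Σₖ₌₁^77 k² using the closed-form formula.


n = 77
n(n+1)(2n+1)/6 = 77×78×155/6
= 930930/6 = 155155

Σk² = 155155


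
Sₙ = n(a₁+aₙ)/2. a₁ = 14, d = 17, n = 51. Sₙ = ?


aₙ = 14 + (51-1)×17 = 864
Sₙ = n(a₁+aₙ)/2 = 51×(14+864)/2
= 51×878/2 = 22389

S_51 = 22389


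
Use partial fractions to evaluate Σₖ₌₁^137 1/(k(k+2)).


1/(k(k+2)) = (1/2)·(1/k - 1/(k+2)) (partial fractions)
Telescoping: Σ = (1/2)·(1 + 1/2 - 1/138 - 1/139) = 7124/9591

Sum = 7124/9591


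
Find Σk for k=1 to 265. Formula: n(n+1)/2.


n(n+1)/2 = 265×266/2 = 70490/2 = 35245

Σk = 35245


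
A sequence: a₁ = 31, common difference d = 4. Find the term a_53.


aₙ = a₁ + (n-1)d
= 31 + (53-1)×4
= 31 + 208
= 239

a_53 = 239


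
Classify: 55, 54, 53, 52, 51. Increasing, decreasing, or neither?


Differences: -1, -1, -1, -1
All differences < 0 → strictly DECREASING

Monotonically decreasing


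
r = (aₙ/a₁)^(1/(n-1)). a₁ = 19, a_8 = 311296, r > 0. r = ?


r^(n-1) = aₙ/a₁
r^7 = 311296/19 = 16384
r = 16384^(1/7)
= 4

r = 4


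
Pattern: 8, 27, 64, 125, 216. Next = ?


Pattern: perfect cubes: n³
Terms: 8, 27, 64, 125, 216
Next term = 343

Next term = 343


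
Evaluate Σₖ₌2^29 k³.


Σₖ₌2^29 k³ = [29·30/2]² − [1·2/2]²
= 189225 − 1 = 189224

Σk³ = 189224


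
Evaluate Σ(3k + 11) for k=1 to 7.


Σ(3k+11) = 3·Σk + 11·n
= 3·28 + 11·7
= 84 + 77 = 161

Σ = 161


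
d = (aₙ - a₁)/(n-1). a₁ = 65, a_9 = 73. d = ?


d = (aₙ - a₁)/(n-1)
= (73 - 65)/(9-1)
= 8/8 = 1

d = 1


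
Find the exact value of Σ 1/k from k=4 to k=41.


Σₖ₌4^41 1/k = 1/4 + 1/5 + 1/6 + ... + 1/41
= 49181003047232333/19914562703599200
≈ 2.4696

Sum = 49181003047232333/19914562703599200 ≈ 2.4696


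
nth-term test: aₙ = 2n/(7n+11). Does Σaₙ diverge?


lim(n→∞) 2n/(7n+11) = 2/7 = 2/7  (divide numerator and denominator by n)
lim aₙ = 2/7 ≠ 0 → series DIVERGES

Diverges (lim aₙ = 2/7 ≠ 0)


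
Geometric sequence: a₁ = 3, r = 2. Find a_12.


aₙ = a₁·r^(n-1)
= 3×2^11
= 3×2048
= 6144

a_12 = 6144


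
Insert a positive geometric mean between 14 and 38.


GM = √(14×38) = √532 = 23.0651

GM = 23.0651


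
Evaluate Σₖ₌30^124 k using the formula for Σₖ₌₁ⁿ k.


Σₖ₌30^124 k = Σₖ₌₁^124 k − Σₖ₌₁^29 k
= 124·125/2 − 29·30/2
= 7750 − 435 = 7315

Σk = 7315


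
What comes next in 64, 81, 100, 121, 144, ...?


Pattern: perfect squares: n²
Terms: 64, 81, 100, 121, 144
Next term = 169

Next term = 169


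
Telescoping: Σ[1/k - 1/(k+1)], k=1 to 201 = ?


Telescoping: adjacent terms cancel.
= 1/1 - 1/202
= 1 - 1/202 = 201/202

Sum = 201/202


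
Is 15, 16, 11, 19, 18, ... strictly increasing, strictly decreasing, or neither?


Differences: 1, -5, 8, -1
Difference at position 1 is +1 (> 0) but position 2 is -5 (< 0) — sequence both rises and falls
→ NOT monotonic

Not monotonic


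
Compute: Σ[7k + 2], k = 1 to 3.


Σ(7k+2) = 7·Σk + 2·n
= 7·6 + 2·3
= 42 + 6 = 48

Σ = 48


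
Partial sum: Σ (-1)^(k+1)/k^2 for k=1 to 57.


S = 1 - 1/4 + 1/9 - 1/16 + 1/25 - 1/36 + 1/49 - 1/64 ± ...
= 0.8226
(Full series converges to +π²/12 ≈ +0.8225)

S_57 = 0.8226


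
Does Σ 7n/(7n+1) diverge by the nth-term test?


lim(n→∞) 7n/(7n+1) = 7/7 = 1  (divide numerator and denominator by n)
lim aₙ = 1 ≠ 0 → series DIVERGES

Diverges (lim aₙ = 1 ≠ 0)


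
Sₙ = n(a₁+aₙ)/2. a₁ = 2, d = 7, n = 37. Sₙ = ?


aₙ = 2 + (37-1)×7 = 254
Sₙ = n(a₁+aₙ)/2 = 37×(2+254)/2
= 37×256/2 = 4736

S_37 = 4736


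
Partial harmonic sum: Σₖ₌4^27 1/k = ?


Σₖ₌4^27 1/k = 1/4 + 1/5 + 1/6 + ... + 1/27
= 165294957803/80313433200
≈ 2.0581

Sum = 165294957803/80313433200 ≈ 2.0581


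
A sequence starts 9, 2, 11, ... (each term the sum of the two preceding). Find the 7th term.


Computing iteratively: 9, 2, 11, 13, 24, 37, 61
a_7 = 61

a_7 = 61


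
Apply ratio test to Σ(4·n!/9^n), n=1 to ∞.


aₙ = 4·n!/9^n
a_{n+1}/aₙ = (n+1)!/9^(n+1) × 9^n/n!  (constant 4 cancels)
= (n+1)/9
L = lim(n→∞) (n+1)/9 = ∞
L > 1 → series DIVERGES

Diverges (ratio test: L = ∞ > 1)


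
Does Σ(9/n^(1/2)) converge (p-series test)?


p-series test: Σ c/n^p converges if p > 1, diverges if p ≤ 1 (constant c > 0 doesn't affect convergence).
p = 1/2
1/2 ≤ 1 → DIVERGES

Diverges (p = 1/2 ≤ 1)


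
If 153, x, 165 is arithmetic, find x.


AM = (153 + 165)/2 = 318/2 = 159

AM = 159


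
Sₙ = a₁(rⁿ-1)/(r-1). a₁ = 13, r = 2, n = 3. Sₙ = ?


Sₙ = 13×(2^3 - 1)/(2 - 1)
= 13×(8 - 1)/1
= 13×7/1
= 91

S_3 = 91


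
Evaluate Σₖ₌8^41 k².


Σₖ₌8^41 k² = Σₖ₌₁^41 k² − Σₖ₌₁^7 k²
= 41·42·83/6 − 7·8·15/6
= 23821 − 140 = 23681

Σk² = 23681


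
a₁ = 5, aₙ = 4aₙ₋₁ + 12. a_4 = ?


Computing step by step:
a_1 = 5
a_2 = 32
a_3 = 140
a_4 = 572


a_4 = 572


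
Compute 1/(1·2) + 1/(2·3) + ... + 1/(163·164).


1/(k(k+1)) = 1/k - 1/(k+1) (partial fractions)
Telescoping: Σ = 1 - 1/164 = 163/164

Sum = 163/164


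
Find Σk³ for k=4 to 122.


Σₖ₌4^122 k³ = [122·123/2]² − [3·4/2]²
= 56295009 − 36 = 56294973

Σk³ = 56294973


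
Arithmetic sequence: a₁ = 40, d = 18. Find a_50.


aₙ = a₁ + (n-1)d
= 40 + (50-1)×18
= 40 + 882
= 922

a_50 = 922


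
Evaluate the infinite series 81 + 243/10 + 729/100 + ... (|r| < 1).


S∞ = a₁/(1-r) = 81/(1 - 3/10)
= 81/(7/10)
= 810/7

S∞ = 810/7


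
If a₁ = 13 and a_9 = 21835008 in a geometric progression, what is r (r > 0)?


r^(n-1) = aₙ/a₁
r^8 = 21835008/13 = 1679616
r = 1679616^(1/8)
= ±6; taking r > 0 gives r = 6

r = 6


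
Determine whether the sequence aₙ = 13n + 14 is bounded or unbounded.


aₙ = 13n + 14 → as n→∞, aₙ→∞
No finite upper bound exists
The sequence is UNBOUNDED

Unbounded (aₙ → ∞ as n → ∞)


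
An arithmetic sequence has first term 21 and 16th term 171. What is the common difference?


d = (aₙ - a₁)/(n-1)
= (171 - 21)/(16-1)
= 150/15 = 10

d = 10


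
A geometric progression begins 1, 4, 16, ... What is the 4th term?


aₙ = a₁·r^(n-1)
= 1×4^3
= 1×64
= 64

a_4 = 64


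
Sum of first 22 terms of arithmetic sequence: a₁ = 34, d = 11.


aₙ = 34 + (22-1)×11 = 265
Sₙ = n(a₁+aₙ)/2 = 22×(34+265)/2
= 22×299/2 = 3289

S_22 = 3289


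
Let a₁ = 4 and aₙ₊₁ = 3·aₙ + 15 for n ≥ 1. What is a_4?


Computing step by step:
a_1 = 4
a_2 = 27
a_3 = 96
a_4 = 303


a_4 = 303


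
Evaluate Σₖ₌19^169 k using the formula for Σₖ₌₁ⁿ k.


Σₖ₌19^169 k = Σₖ₌₁^169 k − Σₖ₌₁^18 k
= 169·170/2 − 18·19/2
= 14365 − 171 = 14194

Σk = 14194


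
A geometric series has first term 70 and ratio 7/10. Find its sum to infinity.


S∞ = a₁/(1-r) = 70/(1 - 7/10)
= 70/(3/10)
= 700/3

S∞ = 700/3


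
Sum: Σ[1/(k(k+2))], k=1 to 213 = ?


1/(k(k+2)) = (1/2)·(1/k - 1/(k+2)) (partial fractions)
Telescoping: Σ = (1/2)·(1 + 1/2 - 1/214 - 1/215) = 34293/46010

Sum = 34293/46010
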